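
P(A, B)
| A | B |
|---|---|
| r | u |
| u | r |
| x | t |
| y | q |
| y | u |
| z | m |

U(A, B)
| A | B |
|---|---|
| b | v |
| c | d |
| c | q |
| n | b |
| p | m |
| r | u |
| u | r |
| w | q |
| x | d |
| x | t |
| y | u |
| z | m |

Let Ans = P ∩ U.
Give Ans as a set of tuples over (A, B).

{(r, u), (u, r), (x, t), (y, u), (z, m)}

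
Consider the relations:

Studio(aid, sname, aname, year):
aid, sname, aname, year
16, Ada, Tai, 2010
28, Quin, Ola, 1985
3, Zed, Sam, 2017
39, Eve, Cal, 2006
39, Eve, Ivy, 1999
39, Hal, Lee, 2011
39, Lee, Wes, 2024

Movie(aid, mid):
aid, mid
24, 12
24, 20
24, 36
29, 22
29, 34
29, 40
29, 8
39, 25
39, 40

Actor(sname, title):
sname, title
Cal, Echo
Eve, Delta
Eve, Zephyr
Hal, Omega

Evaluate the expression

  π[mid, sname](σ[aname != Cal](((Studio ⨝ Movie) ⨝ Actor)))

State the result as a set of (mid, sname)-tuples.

Natural join on aid: {(39, Eve, Cal, 2006, 25), (39, Eve, Cal, 2006, 40), (39, Eve, Ivy, 1999, 25), (39, Eve, Ivy, 1999, 40), (39, Hal, Lee, 2011, 25), (39, Hal, Lee, 2011, 40), (39, Lee, Wes, 2024, 25), (39, Lee, Wes, 2024, 40)}
Natural join on sname: {(39, Eve, Cal, 2006, 25, Delta), (39, Eve, Cal, 2006, 25, Zephyr), (39, Eve, Cal, 2006, 40, Delta), (39, Eve, Cal, 2006, 40, Zephyr), (39, Eve, Ivy, 1999, 25, Delta), (39, Eve, Ivy, 1999, 25, Zephyr), (39, Eve, Ivy, 1999, 40, Delta), (39, Eve, Ivy, 1999, 40, Zephyr), (39, Hal, Lee, 2011, 25, Omega), (39, Hal, Lee, 2011, 40, Omega)}
σ[aname != Cal]: keep tuples satisfying aname != Cal → {(39, Eve, Ivy, 1999, 25, Delta), (39, Eve, Ivy, 1999, 25, Zephyr), (39, Eve, Ivy, 1999, 40, Delta), (39, Eve, Ivy, 1999, 40, Zephyr), (39, Hal, Lee, 2011, 25, Omega), (39, Hal, Lee, 2011, 40, Omega)}
Projecting to mid, sname (2 duplicate(s) eliminated): {(25, Eve), (25, Hal), (40, Eve), (40, Hal)}

{(25, Eve), (25, Hal), (40, Eve), (40, Hal)}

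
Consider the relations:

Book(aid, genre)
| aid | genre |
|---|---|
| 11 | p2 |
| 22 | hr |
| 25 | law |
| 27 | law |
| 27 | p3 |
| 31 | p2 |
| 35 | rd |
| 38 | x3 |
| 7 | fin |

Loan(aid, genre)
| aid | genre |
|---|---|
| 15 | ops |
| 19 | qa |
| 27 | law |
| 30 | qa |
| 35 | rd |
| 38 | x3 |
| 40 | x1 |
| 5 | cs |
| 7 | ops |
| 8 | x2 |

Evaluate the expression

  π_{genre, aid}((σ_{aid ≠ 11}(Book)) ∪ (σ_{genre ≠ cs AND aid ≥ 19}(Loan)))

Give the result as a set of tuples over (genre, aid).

σ[aid ≠ 11]: keep tuples satisfying aid ≠ 11 → {(22, hr), (25, law), (27, law), (27, p3), (31, p2), (35, rd), (38, x3), (7, fin)}
σ[genre ≠ cs AND aid ≥ 19]: keep tuples satisfying genre ≠ cs AND aid ≥ 19 → {(19, qa), (27, law), (30, qa), (35, rd), (38, x3), (40, x1)}
Taking the union: {(19, qa), (22, hr), (25, law), (27, law), (27, p3), (30, qa), (31, p2), (35, rd), (38, x3), (40, x1), (7, fin)}
π_{genre, aid} gives {(fin, 7), (hr, 22), (law, 25), (law, 27), (p2, 31), (p3, 27), (qa, 19), (qa, 30), (rd, 35), (x1, 40), (x3, 38)}.

{(fin, 7), (hr, 22), (law, 25), (law, 27), (p2, 31), (p3, 27), (qa, 19), (qa, 30), (rd, 35), (x1, 40), (x3, 38)}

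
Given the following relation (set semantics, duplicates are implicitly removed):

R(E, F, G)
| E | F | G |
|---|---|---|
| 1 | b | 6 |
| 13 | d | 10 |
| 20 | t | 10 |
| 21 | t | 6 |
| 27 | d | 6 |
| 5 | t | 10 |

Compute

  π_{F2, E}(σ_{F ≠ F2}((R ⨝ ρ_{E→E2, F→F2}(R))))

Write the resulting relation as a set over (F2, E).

{(b, 21), (b, 27), (d, 1), (d, 20), (d, 21), (d, 5), (t, 1), (t, 13), (t, 27)}

ρ[E→E2, F→F2]: schema becomes (E2, F2, G); tuples unchanged.
Natural join on G: {(1, b, 6, 1, b), (1, b, 6, 21, t), (1, b, 6, 27, d), (13, d, 10, 13, d), (13, d, 10, 20, t), (13, d, 10, 5, t), (20, t, 10, 13, d), (20, t, 10, 20, t), (20, t, 10, 5, t), (21, t, 6, 1, b), (21, t, 6, 21, t), (21, t, 6, 27, d), (27, d, 6, 1, b), (27, d, 6, 21, t), (27, d, 6, 27, d), (5, t, 10, 13, d), (5, t, 10, 20, t), (5, t, 10, 5, t)}
Selection F ≠ F2: {(1, b, 6, 21, t), (1, b, 6, 27, d), (13, d, 10, 20, t), (13, d, 10, 5, t), (20, t, 10, 13, d), (21, t, 6, 1, b), (21, t, 6, 27, d), (27, d, 6, 1, b), (27, d, 6, 21, t), (5, t, 10, 13, d)}
Projecting to F2, E (1 duplicate(s) eliminated): {(b, 21), (b, 27), (d, 1), (d, 20), (d, 21), (d, 5), (t, 1), (t, 13), (t, 27)}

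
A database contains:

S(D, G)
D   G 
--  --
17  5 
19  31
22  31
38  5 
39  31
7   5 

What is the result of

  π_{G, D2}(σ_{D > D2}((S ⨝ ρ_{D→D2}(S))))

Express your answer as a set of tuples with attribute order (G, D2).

ρ[D→D2]: schema becomes (D2, G); tuples unchanged.
Natural join on G: {(17, 5, 17), (17, 5, 38), (17, 5, 7), (19, 31, 19), (19, 31, 22), (19, 31, 39), (22, 31, 19), (22, 31, 22), (22, 31, 39), (38, 5, 17), (38, 5, 38), (38, 5, 7), (39, 31, 19), (39, 31, 22), (39, 31, 39), (7, 5, 17), (7, 5, 38), (7, 5, 7)}
Selection D > D2: {(17, 5, 7), (22, 31, 19), (38, 5, 17), (38, 5, 7), (39, 31, 19), (39, 31, 22)}
Keep only column(s) G, D2 (2 duplicate(s) eliminated): {(31, 19), (31, 22), (5, 17), (5, 7)}

{(31, 19), (31, 22), (5, 17), (5, 7)}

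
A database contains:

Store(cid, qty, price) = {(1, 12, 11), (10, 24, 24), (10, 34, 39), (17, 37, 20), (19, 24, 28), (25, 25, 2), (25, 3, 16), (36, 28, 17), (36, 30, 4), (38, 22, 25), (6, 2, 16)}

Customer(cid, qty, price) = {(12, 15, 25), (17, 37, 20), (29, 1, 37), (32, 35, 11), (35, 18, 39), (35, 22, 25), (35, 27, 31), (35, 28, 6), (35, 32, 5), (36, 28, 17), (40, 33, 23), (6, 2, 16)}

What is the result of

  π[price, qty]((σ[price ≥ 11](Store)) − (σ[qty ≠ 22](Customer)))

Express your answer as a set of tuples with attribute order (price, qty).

{(11, 12), (16, 3), (24, 24), (25, 22), (28, 24), (39, 34)}

Filtering on price ≥ 11 leaves {(1, 12, 11), (10, 24, 24), (10, 34, 39), (17, 37, 20), (19, 24, 28), (25, 3, 16), (36, 28, 17), (38, 22, 25), (6, 2, 16)}.
Filtering on qty ≠ 22 leaves {(12, 15, 25), (17, 37, 20), (29, 1, 37), (32, 35, 11), (35, 18, 39), (35, 27, 31), (35, 28, 6), (35, 32, 5), (36, 28, 17), (40, 33, 23), (6, 2, 16)}.
Set difference of the two operands is {(1, 12, 11), (10, 24, 24), (10, 34, 39), (19, 24, 28), (25, 3, 16), (38, 22, 25)}.
π[price, qty]: project onto (price, qty) → {(11, 12), (16, 3), (24, 24), (25, 22), (28, 24), (39, 34)}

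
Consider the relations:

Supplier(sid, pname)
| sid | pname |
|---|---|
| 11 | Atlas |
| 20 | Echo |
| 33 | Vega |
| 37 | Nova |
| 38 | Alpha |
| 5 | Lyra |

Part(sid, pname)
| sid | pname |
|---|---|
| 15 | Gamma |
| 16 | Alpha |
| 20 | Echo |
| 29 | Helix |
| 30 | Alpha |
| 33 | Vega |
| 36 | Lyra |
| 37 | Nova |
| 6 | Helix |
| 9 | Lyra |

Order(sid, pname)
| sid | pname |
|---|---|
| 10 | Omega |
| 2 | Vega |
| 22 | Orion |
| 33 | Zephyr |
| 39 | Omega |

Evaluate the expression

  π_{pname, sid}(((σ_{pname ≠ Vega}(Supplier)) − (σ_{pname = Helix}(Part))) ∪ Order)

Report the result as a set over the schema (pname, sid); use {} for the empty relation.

Filtering on pname ≠ Vega leaves {(11, Atlas), (20, Echo), (37, Nova), (38, Alpha), (5, Lyra)}.
Filtering on pname = Helix leaves {(29, Helix), (6, Helix)}.
Set difference of the two operands is {(11, Atlas), (20, Echo), (37, Nova), (38, Alpha), (5, Lyra)}.
Set union of the two operands is {(10, Omega), (11, Atlas), (2, Vega), (20, Echo), (22, Orion), (33, Zephyr), (37, Nova), (38, Alpha), (39, Omega), (5, Lyra)}.
Keep only column(s) pname, sid: {(Alpha, 38), (Atlas, 11), (Echo, 20), (Lyra, 5), (Nova, 37), (Omega, 10), (Omega, 39), (Orion, 22), (Vega, 2), (Zephyr, 33)}

{(Alpha, 38), (Atlas, 11), (Echo, 20), (Lyra, 5), (Nova, 37), (Omega, 10), (Omega, 39), (Orion, 22), (Vega, 2), (Zephyr, 33)}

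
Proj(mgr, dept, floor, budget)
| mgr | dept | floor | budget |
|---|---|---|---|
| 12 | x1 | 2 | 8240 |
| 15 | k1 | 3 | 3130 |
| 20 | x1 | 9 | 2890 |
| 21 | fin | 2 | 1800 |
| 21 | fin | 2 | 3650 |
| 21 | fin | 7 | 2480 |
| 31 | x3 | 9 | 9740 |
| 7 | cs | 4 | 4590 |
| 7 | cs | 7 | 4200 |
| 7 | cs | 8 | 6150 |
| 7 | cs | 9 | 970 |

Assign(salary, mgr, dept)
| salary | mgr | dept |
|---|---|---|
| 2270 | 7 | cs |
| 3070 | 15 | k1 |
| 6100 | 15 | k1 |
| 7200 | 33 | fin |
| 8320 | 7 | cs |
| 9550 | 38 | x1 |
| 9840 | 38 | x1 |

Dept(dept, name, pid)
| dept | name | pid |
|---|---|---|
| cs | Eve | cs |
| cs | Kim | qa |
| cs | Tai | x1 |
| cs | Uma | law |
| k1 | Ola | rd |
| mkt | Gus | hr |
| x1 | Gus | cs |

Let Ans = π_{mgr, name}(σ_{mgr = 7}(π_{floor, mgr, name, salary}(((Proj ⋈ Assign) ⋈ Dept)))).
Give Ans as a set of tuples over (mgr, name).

Proj ⋈ Assign (natural join on mgr, dept): {(15, k1, 3, 3130, 3070), (15, k1, 3, 3130, 6100), (7, cs, 4, 4590, 2270), (7, cs, 4, 4590, 8320), (7, cs, 7, 4200, 2270), (7, cs, 7, 4200, 8320), (7, cs, 8, 6150, 2270), (7, cs, 8, 6150, 8320), (7, cs, 9, 970, 2270), (7, cs, 9, 970, 8320)}
(Proj ⋈ Assign) ⋈ Dept (natural join on dept): {(15, k1, 3, 3130, 3070, Ola, rd), (15, k1, 3, 3130, 6100, Ola, rd), (7, cs, 4, 4590, 2270, Eve, cs), (7, cs, 4, 4590, 2270, Kim, qa), (7, cs, 4, 4590, 2270, Tai, x1), (7, cs, 4, 4590, 2270, Uma, law), (7, cs, 4, 4590, 8320, Eve, cs), (7, cs, 4, 4590, 8320, Kim, qa), (7, cs, 4, 4590, 8320, Tai, x1), (7, cs, 4, 4590, 8320, Uma, law), (7, cs, 7, 4200, 2270, Eve, cs), (7, cs, 7, 4200, 2270, Kim, qa), (7, cs, 7, 4200, 2270, Tai, x1), (7, cs, 7, 4200, 2270, Uma, law), (7, cs, 7, 4200, 8320, Eve, cs), (7, cs, 7, 4200, 8320, Kim, qa), (7, cs, 7, 4200, 8320, Tai, x1), (7, cs, 7, 4200, 8320, Uma, law), (7, cs, 8, 6150, 2270, Eve, cs), (7, cs, 8, 6150, 2270, Kim, qa), (7, cs, 8, 6150, 2270, Tai, x1), (7, cs, 8, 6150, 2270, Uma, law), (7, cs, 8, 6150, 8320, Eve, cs), (7, cs, 8, 6150, 8320, Kim, qa), (7, cs, 8, 6150, 8320, Tai, x1), (7, cs, 8, 6150, 8320, Uma, law), (7, cs, 9, 970, 2270, Eve, cs), (7, cs, 9, 970, 2270, Kim, qa), (7, cs, 9, 970, 2270, Tai, x1), (7, cs, 9, 970, 2270, Uma, law), (7, cs, 9, 970, 8320, Eve, cs), (7, cs, 9, 970, 8320, Kim, qa), (7, cs, 9, 970, 8320, Tai, x1), (7, cs, 9, 970, 8320, Uma, law)}
Projecting to floor, mgr, name, salary: {(3, 15, Ola, 3070), (3, 15, Ola, 6100), (4, 7, Eve, 2270), (4, 7, Eve, 8320), (4, 7, Kim, 2270), (4, 7, Kim, 8320), (4, 7, Tai, 2270), (4, 7, Tai, 8320), (4, 7, Uma, 2270), (4, 7, Uma, 8320), (7, 7, Eve, 2270), (7, 7, Eve, 8320), (7, 7, Kim, 2270), (7, 7, Kim, 8320), (7, 7, Tai, 2270), (7, 7, Tai, 8320), (7, 7, Uma, 2270), (7, 7, Uma, 8320), (8, 7, Eve, 2270), (8, 7, Eve, 8320), (8, 7, Kim, 2270), (8, 7, Kim, 8320), (8, 7, Tai, 2270), (8, 7, Tai, 8320), (8, 7, Uma, 2270), (8, 7, Uma, 8320), (9, 7, Eve, 2270), (9, 7, Eve, 8320), (9, 7, Kim, 2270), (9, 7, Kim, 8320), (9, 7, Tai, 2270), (9, 7, Tai, 8320), (9, 7, Uma, 2270), (9, 7, Uma, 8320)}
σ[mgr = 7]: keep tuples satisfying mgr = 7 → {(4, 7, Eve, 2270), (4, 7, Eve, 8320), (4, 7, Kim, 2270), (4, 7, Kim, 8320), (4, 7, Tai, 2270), (4, 7, Tai, 8320), (4, 7, Uma, 2270), (4, 7, Uma, 8320), (7, 7, Eve, 2270), (7, 7, Eve, 8320), (7, 7, Kim, 2270), (7, 7, Kim, 8320), (7, 7, Tai, 2270), (7, 7, Tai, 8320), (7, 7, Uma, 2270), (7, 7, Uma, 8320), (8, 7, Eve, 2270), (8, 7, Eve, 8320), (8, 7, Kim, 2270), (8, 7, Kim, 8320), (8, 7, Tai, 2270), (8, 7, Tai, 8320), (8, 7, Uma, 2270), (8, 7, Uma, 8320), (9, 7, Eve, 2270), (9, 7, Eve, 8320), (9, 7, Kim, 2270), (9, 7, Kim, 8320), (9, 7, Tai, 2270), (9, 7, Tai, 8320), (9, 7, Uma, 2270), (9, 7, Uma, 8320)}
Projecting to mgr, name (28 duplicate(s) eliminated): {(7, Eve), (7, Kim), (7, Tai), (7, Uma)}

{(7, Eve), (7, Kim), (7, Tai), (7, Uma)}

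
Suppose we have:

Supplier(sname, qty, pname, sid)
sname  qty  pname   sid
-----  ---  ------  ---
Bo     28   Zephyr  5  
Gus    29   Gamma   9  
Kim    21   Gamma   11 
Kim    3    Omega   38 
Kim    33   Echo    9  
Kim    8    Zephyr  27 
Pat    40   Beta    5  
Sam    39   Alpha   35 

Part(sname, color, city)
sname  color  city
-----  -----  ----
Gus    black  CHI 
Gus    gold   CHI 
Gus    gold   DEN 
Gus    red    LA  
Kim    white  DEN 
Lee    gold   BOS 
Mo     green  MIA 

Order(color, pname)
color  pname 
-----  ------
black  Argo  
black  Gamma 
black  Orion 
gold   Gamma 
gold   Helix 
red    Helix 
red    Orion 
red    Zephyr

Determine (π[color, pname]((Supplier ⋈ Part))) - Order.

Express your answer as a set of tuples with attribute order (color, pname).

{(red, Gamma), (white, Echo), (white, Gamma), (white, Omega), (white, Zephyr)}

Supplier ⋈ Part (natural join on sname): {(Gus, 29, Gamma, 9, black, CHI), (Gus, 29, Gamma, 9, gold, CHI), (Gus, 29, Gamma, 9, gold, DEN), (Gus, 29, Gamma, 9, red, LA), (Kim, 21, Gamma, 11, white, DEN), (Kim, 3, Omega, 38, white, DEN), (Kim, 33, Echo, 9, white, DEN), (Kim, 8, Zephyr, 27, white, DEN)}
π[color, pname]: project onto (color, pname) (1 duplicate(s) eliminated) → {(black, Gamma), (gold, Gamma), (red, Gamma), (white, Echo), (white, Gamma), (white, Omega), (white, Zephyr)}
Difference: {(black, Gamma), (gold, Gamma), (red, Gamma), (white, Echo), (white, Gamma), (white, Omega), (white, Zephyr)} with {(black, Argo), (black, Gamma), (black, Orion), (gold, Gamma), (gold, Helix), (red, Helix), (red, Orion), (red, Zephyr)} → {(red, Gamma), (white, Echo), (white, Gamma), (white, Omega), (white, Zephyr)}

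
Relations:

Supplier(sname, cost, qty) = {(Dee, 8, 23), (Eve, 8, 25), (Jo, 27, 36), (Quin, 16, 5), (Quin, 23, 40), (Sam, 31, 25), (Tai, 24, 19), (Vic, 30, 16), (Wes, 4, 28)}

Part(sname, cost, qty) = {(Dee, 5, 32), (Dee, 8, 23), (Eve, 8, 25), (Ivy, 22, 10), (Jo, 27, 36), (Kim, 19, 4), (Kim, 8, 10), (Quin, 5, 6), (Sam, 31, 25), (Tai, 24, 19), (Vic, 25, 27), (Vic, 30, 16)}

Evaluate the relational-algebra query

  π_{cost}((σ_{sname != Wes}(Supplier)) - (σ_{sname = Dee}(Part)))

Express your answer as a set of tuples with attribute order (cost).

{16, 23, 24, 27, 30, 31, 8}

σ[sname != Wes]: keep tuples satisfying sname != Wes → {(Dee, 8, 23), (Eve, 8, 25), (Jo, 27, 36), (Quin, 16, 5), (Quin, 23, 40), (Sam, 31, 25), (Tai, 24, 19), (Vic, 30, 16)}
σ[sname = Dee]: keep tuples satisfying sname = Dee → {(Dee, 5, 32), (Dee, 8, 23)}
Taking the difference: {(Eve, 8, 25), (Jo, 27, 36), (Quin, 16, 5), (Quin, 23, 40), (Sam, 31, 25), (Tai, 24, 19), (Vic, 30, 16)}
π_{cost} gives {16, 23, 24, 27, 30, 31, 8}.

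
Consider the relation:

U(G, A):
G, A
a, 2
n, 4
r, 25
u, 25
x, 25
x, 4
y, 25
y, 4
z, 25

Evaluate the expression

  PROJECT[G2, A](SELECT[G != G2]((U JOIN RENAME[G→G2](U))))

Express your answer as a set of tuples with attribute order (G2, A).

ρ[G→G2]: schema becomes (G2, A); tuples unchanged.
U ⋈ RENAME[G→G2](U) (natural join on A): {(a, 2, a), (n, 4, n), (n, 4, x), (n, 4, y), (r, 25, r), (r, 25, u), (r, 25, x), (r, 25, y), (r, 25, z), (u, 25, r), (u, 25, u), (u, 25, x), (u, 25, y), (u, 25, z), (x, 25, r), (x, 25, u), (x, 25, x), (x, 25, y), (x, 25, z), (x, 4, n), (x, 4, x), (x, 4, y), (y, 25, r), (y, 25, u), (y, 25, x), (y, 25, y), (y, 25, z), (y, 4, n), (y, 4, x), (y, 4, y), (z, 25, r), (z, 25, u), (z, 25, x), (z, 25, y), (z, 25, z)}
Apply σ_{G != G2}; surviving tuples: {(n, 4, x), (n, 4, y), (r, 25, u), (r, 25, x), (r, 25, y), (r, 25, z), (u, 25, r), (u, 25, x), (u, 25, y), (u, 25, z), (x, 25, r), (x, 25, u), (x, 25, y), (x, 25, z), (x, 4, n), (x, 4, y), (y, 25, r), (y, 25, u), (y, 25, x), (y, 25, z), (y, 4, n), (y, 4, x), (z, 25, r), (z, 25, u), (z, 25, x), (z, 25, y)}
π_{G2, A} gives {(n, 4), (r, 25), (u, 25), (x, 25), (x, 4), (y, 25), (y, 4), (z, 25)} (18 duplicate(s) eliminated).

{(n, 4), (r, 25), (u, 25), (x, 25), (x, 4), (y, 25), (y, 4), (z, 25)}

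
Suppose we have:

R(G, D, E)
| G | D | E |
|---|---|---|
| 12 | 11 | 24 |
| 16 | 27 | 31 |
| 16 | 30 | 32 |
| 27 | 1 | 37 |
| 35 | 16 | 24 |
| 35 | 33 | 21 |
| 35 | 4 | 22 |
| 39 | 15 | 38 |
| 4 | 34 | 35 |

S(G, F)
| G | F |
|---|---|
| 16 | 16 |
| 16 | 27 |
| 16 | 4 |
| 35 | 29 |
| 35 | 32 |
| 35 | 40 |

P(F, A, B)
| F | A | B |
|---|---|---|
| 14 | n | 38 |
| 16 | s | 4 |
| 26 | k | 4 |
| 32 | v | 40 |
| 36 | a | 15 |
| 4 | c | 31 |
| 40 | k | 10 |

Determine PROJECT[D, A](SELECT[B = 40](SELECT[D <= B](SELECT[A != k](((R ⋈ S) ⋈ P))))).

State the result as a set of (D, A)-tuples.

{(16, v), (33, v), (4, v)}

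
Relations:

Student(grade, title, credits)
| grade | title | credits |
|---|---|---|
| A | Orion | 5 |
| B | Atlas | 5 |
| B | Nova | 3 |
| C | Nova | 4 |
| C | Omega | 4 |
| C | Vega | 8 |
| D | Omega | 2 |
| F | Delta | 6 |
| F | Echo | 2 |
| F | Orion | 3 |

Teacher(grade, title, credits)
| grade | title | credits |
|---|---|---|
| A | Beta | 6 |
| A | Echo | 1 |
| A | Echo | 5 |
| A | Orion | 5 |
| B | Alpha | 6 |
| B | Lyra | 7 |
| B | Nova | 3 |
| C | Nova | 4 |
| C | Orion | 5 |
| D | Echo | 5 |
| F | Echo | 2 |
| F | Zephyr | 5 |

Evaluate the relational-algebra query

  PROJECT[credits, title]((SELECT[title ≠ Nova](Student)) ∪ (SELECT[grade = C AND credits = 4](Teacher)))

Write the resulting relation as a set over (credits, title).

σ[title ≠ Nova]: keep tuples satisfying title ≠ Nova → {(A, Orion, 5), (B, Atlas, 5), (C, Omega, 4), (C, Vega, 8), (D, Omega, 2), (F, Delta, 6), (F, Echo, 2), (F, Orion, 3)}
σ[grade = C AND credits = 4]: keep tuples satisfying grade = C AND credits = 4 → {(C, Nova, 4)}
Union: {(A, Orion, 5), (B, Atlas, 5), (C, Omega, 4), (C, Vega, 8), (D, Omega, 2), (F, Delta, 6), (F, Echo, 2), (F, Orion, 3)} with {(C, Nova, 4)} → {(A, Orion, 5), (B, Atlas, 5), (C, Nova, 4), (C, Omega, 4), (C, Vega, 8), (D, Omega, 2), (F, Delta, 6), (F, Echo, 2), (F, Orion, 3)}
Keep only column(s) credits, title: {(2, Echo), (2, Omega), (3, Orion), (4, Nova), (4, Omega), (5, Atlas), (5, Orion), (6, Delta), (8, Vega)}

{(2, Echo), (2, Omega), (3, Orion), (4, Nova), (4, Omega), (5, Atlas), (5, Orion), (6, Delta), (8, Vega)}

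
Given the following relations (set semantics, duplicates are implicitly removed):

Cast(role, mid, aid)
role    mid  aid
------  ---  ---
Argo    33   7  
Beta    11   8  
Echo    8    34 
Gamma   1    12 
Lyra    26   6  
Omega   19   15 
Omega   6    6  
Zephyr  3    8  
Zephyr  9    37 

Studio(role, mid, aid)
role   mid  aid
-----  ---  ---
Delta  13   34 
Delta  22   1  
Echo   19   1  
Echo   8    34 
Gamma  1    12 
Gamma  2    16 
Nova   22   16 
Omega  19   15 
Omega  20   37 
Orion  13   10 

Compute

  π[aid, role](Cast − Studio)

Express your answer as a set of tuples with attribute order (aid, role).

Difference: {(Argo, 33, 7), (Beta, 11, 8), (Echo, 8, 34), (Gamma, 1, 12), (Lyra, 26, 6), (Omega, 19, 15), (Omega, 6, 6), (Zephyr, 3, 8), (Zephyr, 9, 37)} with {(Delta, 13, 34), (Delta, 22, 1), (Echo, 19, 1), (Echo, 8, 34), (Gamma, 1, 12), (Gamma, 2, 16), (Nova, 22, 16), (Omega, 19, 15), (Omega, 20, 37), (Orion, 13, 10)} → {(Argo, 33, 7), (Beta, 11, 8), (Lyra, 26, 6), (Omega, 6, 6), (Zephyr, 3, 8), (Zephyr, 9, 37)}
π_{aid, role} gives {(37, Zephyr), (6, Lyra), (6, Omega), (7, Argo), (8, Beta), (8, Zephyr)}.

{(37, Zephyr), (6, Lyra), (6, Omega), (7, Argo), (8, Beta), (8, Zephyr)}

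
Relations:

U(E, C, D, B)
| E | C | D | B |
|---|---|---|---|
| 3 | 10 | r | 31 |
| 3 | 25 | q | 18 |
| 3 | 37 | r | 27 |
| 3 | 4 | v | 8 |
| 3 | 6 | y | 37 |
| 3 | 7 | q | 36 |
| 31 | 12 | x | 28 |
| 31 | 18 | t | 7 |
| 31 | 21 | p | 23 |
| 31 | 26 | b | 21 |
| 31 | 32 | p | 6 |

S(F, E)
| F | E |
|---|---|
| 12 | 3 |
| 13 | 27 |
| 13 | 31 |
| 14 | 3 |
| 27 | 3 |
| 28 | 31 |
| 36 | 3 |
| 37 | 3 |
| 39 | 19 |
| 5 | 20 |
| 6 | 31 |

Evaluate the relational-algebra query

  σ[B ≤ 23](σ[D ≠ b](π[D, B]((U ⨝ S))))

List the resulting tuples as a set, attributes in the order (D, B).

U ⋈ S (natural join on E): {(3, 10, r, 31, 12), (3, 10, r, 31, 14), (3, 10, r, 31, 27), (3, 10, r, 31, 36), (3, 10, r, 31, 37), (3, 25, q, 18, 12), (3, 25, q, 18, 14), (3, 25, q, 18, 27), (3, 25, q, 18, 36), (3, 25, q, 18, 37), (3, 37, r, 27, 12), (3, 37, r, 27, 14), (3, 37, r, 27, 27), (3, 37, r, 27, 36), (3, 37, r, 27, 37), (3, 4, v, 8, 12), (3, 4, v, 8, 14), (3, 4, v, 8, 27), (3, 4, v, 8, 36), (3, 4, v, 8, 37), (3, 6, y, 37, 12), (3, 6, y, 37, 14), (3, 6, y, 37, 27), (3, 6, y, 37, 36), (3, 6, y, 37, 37), (3, 7, q, 36, 12), (3, 7, q, 36, 14), (3, 7, q, 36, 27), (3, 7, q, 36, 36), (3, 7, q, 36, 37), (31, 12, x, 28, 13), (31, 12, x, 28, 28), (31, 12, x, 28, 6), (31, 18, t, 7, 13), (31, 18, t, 7, 28), (31, 18, t, 7, 6), (31, 21, p, 23, 13), (31, 21, p, 23, 28), (31, 21, p, 23, 6), (31, 26, b, 21, 13), (31, 26, b, 21, 28), (31, 26, b, 21, 6), (31, 32, p, 6, 13), (31, 32, p, 6, 28), (31, 32, p, 6, 6)}
π[D, B]: project onto (D, B) (34 duplicate(s) eliminated) → {(b, 21), (p, 23), (p, 6), (q, 18), (q, 36), (r, 27), (r, 31), (t, 7), (v, 8), (x, 28), (y, 37)}
Apply σ_{D ≠ b}; surviving tuples: {(p, 23), (p, 6), (q, 18), (q, 36), (r, 27), (r, 31), (t, 7), (v, 8), (x, 28), (y, 37)}
Apply σ_{B ≤ 23}; surviving tuples: {(p, 23), (p, 6), (q, 18), (t, 7), (v, 8)}

{(p, 23), (p, 6), (q, 18), (t, 7), (v, 8)}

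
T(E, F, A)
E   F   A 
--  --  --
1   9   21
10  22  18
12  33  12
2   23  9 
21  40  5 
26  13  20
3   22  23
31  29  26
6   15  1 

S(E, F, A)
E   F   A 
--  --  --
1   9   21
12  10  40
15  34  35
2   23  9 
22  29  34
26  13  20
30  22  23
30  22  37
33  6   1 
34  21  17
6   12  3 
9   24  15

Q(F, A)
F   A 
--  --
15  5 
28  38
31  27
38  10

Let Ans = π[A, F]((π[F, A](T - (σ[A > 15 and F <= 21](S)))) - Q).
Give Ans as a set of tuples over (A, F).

{(1, 15), (12, 33), (18, 22), (23, 22), (26, 29), (5, 40), (9, 23)}

σ[A > 15 and F <= 21]: keep tuples satisfying A > 15 and F <= 21 → {(1, 9, 21), (12, 10, 40), (26, 13, 20), (34, 21, 17)}
Set difference of the two operands is {(10, 22, 18), (12, 33, 12), (2, 23, 9), (21, 40, 5), (3, 22, 23), (31, 29, 26), (6, 15, 1)}.
π_{F, A} gives {(15, 1), (22, 18), (22, 23), (23, 9), (29, 26), (33, 12), (40, 5)}.
Set difference of the two operands is {(15, 1), (22, 18), (22, 23), (23, 9), (29, 26), (33, 12), (40, 5)}.
π_{A, F} gives {(1, 15), (12, 33), (18, 22), (23, 22), (26, 29), (5, 40), (9, 23)}.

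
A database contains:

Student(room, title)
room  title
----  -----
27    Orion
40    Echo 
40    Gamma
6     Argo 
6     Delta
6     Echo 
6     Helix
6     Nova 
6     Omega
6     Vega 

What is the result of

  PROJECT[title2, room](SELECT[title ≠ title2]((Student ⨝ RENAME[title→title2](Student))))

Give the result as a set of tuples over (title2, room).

ρ[title→title2]: schema becomes (room, title2); tuples unchanged.
Student ⋈ RENAME[title→title2](Student) (natural join on room): {(27, Orion, Orion), (40, Echo, Echo), (40, Echo, Gamma), (40, Gamma, Echo), (40, Gamma, Gamma), (6, Argo, Argo), (6, Argo, Delta), (6, Argo, Echo), (6, Argo, Helix), (6, Argo, Nova), (6, Argo, Omega), (6, Argo, Vega), (6, Delta, Argo), (6, Delta, Delta), (6, Delta, Echo), (6, Delta, Helix), (6, Delta, Nova), (6, Delta, Omega), (6, Delta, Vega), (6, Echo, Argo), (6, Echo, Delta), (6, Echo, Echo), (6, Echo, Helix), (6, Echo, Nova), (6, Echo, Omega), (6, Echo, Vega), (6, Helix, Argo), (6, Helix, Delta), (6, Helix, Echo), (6, Helix, Helix), (6, Helix, Nova), (6, Helix, Omega), (6, Helix, Vega), (6, Nova, Argo), (6, Nova, Delta), (6, Nova, Echo), (6, Nova, Helix), (6, Nova, Nova), (6, Nova, Omega), (6, Nova, Vega), (6, Omega, Argo), (6, Omega, Delta), (6, Omega, Echo), (6, Omega, Helix), (6, Omega, Nova), (6, Omega, Omega), (6, Omega, Vega), (6, Vega, Argo), (6, Vega, Delta), (6, Vega, Echo), (6, Vega, Helix), (6, Vega, Nova), (6, Vega, Omega), (6, Vega, Vega)}
Apply σ_{title ≠ title2}; surviving tuples: {(40, Echo, Gamma), (40, Gamma, Echo), (6, Argo, Delta), (6, Argo, Echo), (6, Argo, Helix), (6, Argo, Nova), (6, Argo, Omega), (6, Argo, Vega), (6, Delta, Argo), (6, Delta, Echo), (6, Delta, Helix), (6, Delta, Nova), (6, Delta, Omega), (6, Delta, Vega), (6, Echo, Argo), (6, Echo, Delta), (6, Echo, Helix), (6, Echo, Nova), (6, Echo, Omega), (6, Echo, Vega), (6, Helix, Argo), (6, Helix, Delta), (6, Helix, Echo), (6, Helix, Nova), (6, Helix, Omega), (6, Helix, Vega), (6, Nova, Argo), (6, Nova, Delta), (6, Nova, Echo), (6, Nova, Helix), (6, Nova, Omega), (6, Nova, Vega), (6, Omega, Argo), (6, Omega, Delta), (6, Omega, Echo), (6, Omega, Helix), (6, Omega, Nova), (6, Omega, Vega), (6, Vega, Argo), (6, Vega, Delta), (6, Vega, Echo), (6, Vega, Helix), (6, Vega, Nova), (6, Vega, Omega)}
Projecting to title2, room (35 duplicate(s) eliminated): {(Argo, 6), (Delta, 6), (Echo, 40), (Echo, 6), (Gamma, 40), (Helix, 6), (Nova, 6), (Omega, 6), (Vega, 6)}

{(Argo, 6), (Delta, 6), (Echo, 40), (Echo, 6), (Gamma, 40), (Helix, 6), (Nova, 6), (Omega, 6), (Vega, 6)}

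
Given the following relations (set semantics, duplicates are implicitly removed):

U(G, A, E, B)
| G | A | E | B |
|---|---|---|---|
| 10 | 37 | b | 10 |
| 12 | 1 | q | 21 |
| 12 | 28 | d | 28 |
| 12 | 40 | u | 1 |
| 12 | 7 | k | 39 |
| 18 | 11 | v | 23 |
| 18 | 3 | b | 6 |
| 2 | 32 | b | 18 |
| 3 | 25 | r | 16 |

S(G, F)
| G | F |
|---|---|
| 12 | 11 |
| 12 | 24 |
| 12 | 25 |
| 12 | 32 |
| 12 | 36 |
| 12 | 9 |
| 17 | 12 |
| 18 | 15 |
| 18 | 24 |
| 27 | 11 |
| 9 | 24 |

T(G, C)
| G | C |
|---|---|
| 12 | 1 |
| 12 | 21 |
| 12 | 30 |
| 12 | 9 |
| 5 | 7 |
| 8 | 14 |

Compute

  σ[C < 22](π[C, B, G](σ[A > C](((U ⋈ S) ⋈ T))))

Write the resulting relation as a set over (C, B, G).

Natural join on G: {(12, 1, q, 21, 11), (12, 1, q, 21, 24), (12, 1, q, 21, 25), (12, 1, q, 21, 32), (12, 1, q, 21, 36), (12, 1, q, 21, 9), (12, 28, d, 28, 11), (12, 28, d, 28, 24), (12, 28, d, 28, 25), (12, 28, d, 28, 32), (12, 28, d, 28, 36), (12, 28, d, 28, 9), (12, 40, u, 1, 11), (12, 40, u, 1, 24), (12, 40, u, 1, 25), (12, 40, u, 1, 32), (12, 40, u, 1, 36), (12, 40, u, 1, 9), (12, 7, k, 39, 11), (12, 7, k, 39, 24), (12, 7, k, 39, 25), (12, 7, k, 39, 32), (12, 7, k, 39, 36), (12, 7, k, 39, 9), (18, 11, v, 23, 15), (18, 11, v, 23, 24), (18, 3, b, 6, 15), (18, 3, b, 6, 24)}
Natural join on G: {(12, 1, q, 21, 11, 1), (12, 1, q, 21, 11, 21), (12, 1, q, 21, 11, 30), (12, 1, q, 21, 11, 9), (12, 1, q, 21, 24, 1), (12, 1, q, 21, 24, 21), (12, 1, q, 21, 24, 30), (12, 1, q, 21, 24, 9), (12, 1, q, 21, 25, 1), (12, 1, q, 21, 25, 21), (12, 1, q, 21, 25, 30), (12, 1, q, 21, 25, 9), (12, 1, q, 21, 32, 1), (12, 1, q, 21, 32, 21), (12, 1, q, 21, 32, 30), (12, 1, q, 21, 32, 9), (12, 1, q, 21, 36, 1), (12, 1, q, 21, 36, 21), (12, 1, q, 21, 36, 30), (12, 1, q, 21, 36, 9), (12, 1, q, 21, 9, 1), (12, 1, q, 21, 9, 21), (12, 1, q, 21, 9, 30), (12, 1, q, 21, 9, 9), (12, 28, d, 28, 11, 1), (12, 28, d, 28, 11, 21), (12, 28, d, 28, 11, 30), (12, 28, d, 28, 11, 9), (12, 28, d, 28, 24, 1), (12, 28, d, 28, 24, 21), (12, 28, d, 28, 24, 30), (12, 28, d, 28, 24, 9), (12, 28, d, 28, 25, 1), (12, 28, d, 28, 25, 21), (12, 28, d, 28, 25, 30), (12, 28, d, 28, 25, 9), (12, 28, d, 28, 32, 1), (12, 28, d, 28, 32, 21), (12, 28, d, 28, 32, 30), (12, 28, d, 28, 32, 9), (12, 28, d, 28, 36, 1), (12, 28, d, 28, 36, 21), (12, 28, d, 28, 36, 30), (12, 28, d, 28, 36, 9), (12, 28, d, 28, 9, 1), (12, 28, d, 28, 9, 21), (12, 28, d, 28, 9, 30), (12, 28, d, 28, 9, 9), (12, 40, u, 1, 11, 1), (12, 40, u, 1, 11, 21), (12, 40, u, 1, 11, 30), (12, 40, u, 1, 11, 9), (12, 40, u, 1, 24, 1), (12, 40, u, 1, 24, 21), (12, 40, u, 1, 24, 30), (12, 40, u, 1, 24, 9), (12, 40, u, 1, 25, 1), (12, 40, u, 1, 25, 21), (12, 40, u, 1, 25, 30), (12, 40, u, 1, 25, 9), (12, 40, u, 1, 32, 1), (12, 40, u, 1, 32, 21), (12, 40, u, 1, 32, 30), (12, 40, u, 1, 32, 9), (12, 40, u, 1, 36, 1), (12, 40, u, 1, 36, 21), (12, 40, u, 1, 36, 30), (12, 40, u, 1, 36, 9), (12, 40, u, 1, 9, 1), (12, 40, u, 1, 9, 21), (12, 40, u, 1, 9, 30), (12, 40, u, 1, 9, 9), (12, 7, k, 39, 11, 1), (12, 7, k, 39, 11, 21), (12, 7, k, 39, 11, 30), (12, 7, k, 39, 11, 9), (12, 7, k, 39, 24, 1), (12, 7, k, 39, 24, 21), (12, 7, k, 39, 24, 30), (12, 7, k, 39, 24, 9), (12, 7, k, 39, 25, 1), (12, 7, k, 39, 25, 21), (12, 7, k, 39, 25, 30), (12, 7, k, 39, 25, 9), (12, 7, k, 39, 32, 1), (12, 7, k, 39, 32, 21), (12, 7, k, 39, 32, 30), (12, 7, k, 39, 32, 9), (12, 7, k, 39, 36, 1), (12, 7, k, 39, 36, 21), (12, 7, k, 39, 36, 30), (12, 7, k, 39, 36, 9), (12, 7, k, 39, 9, 1), (12, 7, k, 39, 9, 21), (12, 7, k, 39, 9, 30), (12, 7, k, 39, 9, 9)}
Selection A > C: {(12, 28, d, 28, 11, 1), (12, 28, d, 28, 11, 21), (12, 28, d, 28, 11, 9), (12, 28, d, 28, 24, 1), (12, 28, d, 28, 24, 21), (12, 28, d, 28, 24, 9), (12, 28, d, 28, 25, 1), (12, 28, d, 28, 25, 21), (12, 28, d, 28, 25, 9), (12, 28, d, 28, 32, 1), (12, 28, d, 28, 32, 21), (12, 28, d, 28, 32, 9), (12, 28, d, 28, 36, 1), (12, 28, d, 28, 36, 21), (12, 28, d, 28, 36, 9), (12, 28, d, 28, 9, 1), (12, 28, d, 28, 9, 21), (12, 28, d, 28, 9, 9), (12, 40, u, 1, 11, 1), (12, 40, u, 1, 11, 21), (12, 40, u, 1, 11, 30), (12, 40, u, 1, 11, 9), (12, 40, u, 1, 24, 1), (12, 40, u, 1, 24, 21), (12, 40, u, 1, 24, 30), (12, 40, u, 1, 24, 9), (12, 40, u, 1, 25, 1), (12, 40, u, 1, 25, 21), (12, 40, u, 1, 25, 30), (12, 40, u, 1, 25, 9), (12, 40, u, 1, 32, 1), (12, 40, u, 1, 32, 21), (12, 40, u, 1, 32, 30), (12, 40, u, 1, 32, 9), (12, 40, u, 1, 36, 1), (12, 40, u, 1, 36, 21), (12, 40, u, 1, 36, 30), (12, 40, u, 1, 36, 9), (12, 40, u, 1, 9, 1), (12, 40, u, 1, 9, 21), (12, 40, u, 1, 9, 30), (12, 40, u, 1, 9, 9), (12, 7, k, 39, 11, 1), (12, 7, k, 39, 24, 1), (12, 7, k, 39, 25, 1), (12, 7, k, 39, 32, 1), (12, 7, k, 39, 36, 1), (12, 7, k, 39, 9, 1)}
Keep only column(s) C, B, G (40 duplicate(s) eliminated): {(1, 1, 12), (1, 28, 12), (1, 39, 12), (21, 1, 12), (21, 28, 12), (30, 1, 12), (9, 1, 12), (9, 28, 12)}
Selection C < 22: {(1, 1, 12), (1, 28, 12), (1, 39, 12), (21, 1, 12), (21, 28, 12), (9, 1, 12), (9, 28, 12)}

{(1, 1, 12), (1, 28, 12), (1, 39, 12), (21, 1, 12), (21, 28, 12), (9, 1, 12), (9, 28, 12)}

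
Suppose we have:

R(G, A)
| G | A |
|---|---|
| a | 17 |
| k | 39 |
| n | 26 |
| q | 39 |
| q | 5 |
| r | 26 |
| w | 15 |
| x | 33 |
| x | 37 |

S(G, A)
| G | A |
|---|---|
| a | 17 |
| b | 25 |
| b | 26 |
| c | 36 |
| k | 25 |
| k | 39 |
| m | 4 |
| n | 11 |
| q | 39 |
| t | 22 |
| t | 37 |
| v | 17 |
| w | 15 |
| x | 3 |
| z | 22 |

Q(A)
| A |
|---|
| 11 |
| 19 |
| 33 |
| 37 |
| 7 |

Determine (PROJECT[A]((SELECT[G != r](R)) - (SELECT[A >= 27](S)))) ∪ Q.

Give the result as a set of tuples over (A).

{11, 15, 17, 19, 26, 33, 37, 5, 7}

Selection G != r: {(a, 17), (k, 39), (n, 26), (q, 39), (q, 5), (w, 15), (x, 33), (x, 37)}
Selection A >= 27: {(c, 36), (k, 39), (q, 39), (t, 37)}
Difference: {(a, 17), (k, 39), (n, 26), (q, 39), (q, 5), (w, 15), (x, 33), (x, 37)} with {(c, 36), (k, 39), (q, 39), (t, 37)} → {(a, 17), (n, 26), (q, 5), (w, 15), (x, 33), (x, 37)}
π_{A} gives {15, 17, 26, 33, 37, 5}.
Union: {15, 17, 26, 33, 37, 5} with {11, 19, 33, 37, 7} → {11, 15, 17, 19, 26, 33, 37, 5, 7}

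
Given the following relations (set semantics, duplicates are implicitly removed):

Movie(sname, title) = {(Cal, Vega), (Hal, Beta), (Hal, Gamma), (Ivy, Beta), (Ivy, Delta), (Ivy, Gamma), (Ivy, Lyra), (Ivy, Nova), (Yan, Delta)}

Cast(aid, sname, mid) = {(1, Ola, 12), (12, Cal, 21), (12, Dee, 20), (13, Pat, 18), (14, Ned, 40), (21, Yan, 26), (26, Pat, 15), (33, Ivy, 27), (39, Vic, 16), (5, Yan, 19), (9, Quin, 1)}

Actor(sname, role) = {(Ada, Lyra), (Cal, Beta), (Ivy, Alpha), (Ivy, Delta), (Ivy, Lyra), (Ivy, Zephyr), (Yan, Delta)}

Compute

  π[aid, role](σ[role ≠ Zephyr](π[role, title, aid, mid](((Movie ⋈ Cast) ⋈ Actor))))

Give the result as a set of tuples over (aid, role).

Natural join on sname: {(Cal, Vega, 12, 21), (Ivy, Beta, 33, 27), (Ivy, Delta, 33, 27), (Ivy, Gamma, 33, 27), (Ivy, Lyra, 33, 27), (Ivy, Nova, 33, 27), (Yan, Delta, 21, 26), (Yan, Delta, 5, 19)}
Natural join on sname: {(Cal, Vega, 12, 21, Beta), (Ivy, Beta, 33, 27, Alpha), (Ivy, Beta, 33, 27, Delta), (Ivy, Beta, 33, 27, Lyra), (Ivy, Beta, 33, 27, Zephyr), (Ivy, Delta, 33, 27, Alpha), (Ivy, Delta, 33, 27, Delta), (Ivy, Delta, 33, 27, Lyra), (Ivy, Delta, 33, 27, Zephyr), (Ivy, Gamma, 33, 27, Alpha), (Ivy, Gamma, 33, 27, Delta), (Ivy, Gamma, 33, 27, Lyra), (Ivy, Gamma, 33, 27, Zephyr), (Ivy, Lyra, 33, 27, Alpha), (Ivy, Lyra, 33, 27, Delta), (Ivy, Lyra, 33, 27, Lyra), (Ivy, Lyra, 33, 27, Zephyr), (Ivy, Nova, 33, 27, Alpha), (Ivy, Nova, 33, 27, Delta), (Ivy, Nova, 33, 27, Lyra), (Ivy, Nova, 33, 27, Zephyr), (Yan, Delta, 21, 26, Delta), (Yan, Delta, 5, 19, Delta)}
π_{role, title, aid, mid} gives {(Alpha, Beta, 33, 27), (Alpha, Delta, 33, 27), (Alpha, Gamma, 33, 27), (Alpha, Lyra, 33, 27), (Alpha, Nova, 33, 27), (Beta, Vega, 12, 21), (Delta, Beta, 33, 27), (Delta, Delta, 21, 26), (Delta, Delta, 33, 27), (Delta, Delta, 5, 19), (Delta, Gamma, 33, 27), (Delta, Lyra, 33, 27), (Delta, Nova, 33, 27), (Lyra, Beta, 33, 27), (Lyra, Delta, 33, 27), (Lyra, Gamma, 33, 27), (Lyra, Lyra, 33, 27), (Lyra, Nova, 33, 27), (Zephyr, Beta, 33, 27), (Zephyr, Delta, 33, 27), (Zephyr, Gamma, 33, 27), (Zephyr, Lyra, 33, 27), (Zephyr, Nova, 33, 27)}.
σ[role ≠ Zephyr]: keep tuples satisfying role ≠ Zephyr → {(Alpha, Beta, 33, 27), (Alpha, Delta, 33, 27), (Alpha, Gamma, 33, 27), (Alpha, Lyra, 33, 27), (Alpha, Nova, 33, 27), (Beta, Vega, 12, 21), (Delta, Beta, 33, 27), (Delta, Delta, 21, 26), (Delta, Delta, 33, 27), (Delta, Delta, 5, 19), (Delta, Gamma, 33, 27), (Delta, Lyra, 33, 27), (Delta, Nova, 33, 27), (Lyra, Beta, 33, 27), (Lyra, Delta, 33, 27), (Lyra, Gamma, 33, 27), (Lyra, Lyra, 33, 27), (Lyra, Nova, 33, 27)}
π_{aid, role} gives {(12, Beta), (21, Delta), (33, Alpha), (33, Delta), (33, Lyra), (5, Delta)} (12 duplicate(s) eliminated).

{(12, Beta), (21, Delta), (33, Alpha), (33, Delta), (33, Lyra), (5, Delta)}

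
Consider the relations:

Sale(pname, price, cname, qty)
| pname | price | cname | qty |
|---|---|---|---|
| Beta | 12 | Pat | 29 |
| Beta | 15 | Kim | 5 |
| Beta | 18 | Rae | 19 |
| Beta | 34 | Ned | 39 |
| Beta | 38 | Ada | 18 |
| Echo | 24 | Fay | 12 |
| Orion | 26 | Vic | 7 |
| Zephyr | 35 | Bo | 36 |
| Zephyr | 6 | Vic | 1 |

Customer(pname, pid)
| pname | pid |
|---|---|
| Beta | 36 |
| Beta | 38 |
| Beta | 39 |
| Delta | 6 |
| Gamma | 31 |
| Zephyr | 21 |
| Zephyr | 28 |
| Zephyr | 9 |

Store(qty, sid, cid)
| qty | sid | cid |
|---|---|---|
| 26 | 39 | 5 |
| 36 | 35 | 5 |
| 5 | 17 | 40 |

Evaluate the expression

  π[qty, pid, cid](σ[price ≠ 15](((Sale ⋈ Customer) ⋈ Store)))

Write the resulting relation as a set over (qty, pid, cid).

Joining Sale and Customer on pname yields {(Beta, 12, Pat, 29, 36), (Beta, 12, Pat, 29, 38), (Beta, 12, Pat, 29, 39), (Beta, 15, Kim, 5, 36), (Beta, 15, Kim, 5, 38), (Beta, 15, Kim, 5, 39), (Beta, 18, Rae, 19, 36), (Beta, 18, Rae, 19, 38), (Beta, 18, Rae, 19, 39), (Beta, 34, Ned, 39, 36), (Beta, 34, Ned, 39, 38), (Beta, 34, Ned, 39, 39), (Beta, 38, Ada, 18, 36), (Beta, 38, Ada, 18, 38), (Beta, 38, Ada, 18, 39), (Zephyr, 35, Bo, 36, 21), (Zephyr, 35, Bo, 36, 28), (Zephyr, 35, Bo, 36, 9), (Zephyr, 6, Vic, 1, 21), (Zephyr, 6, Vic, 1, 28), (Zephyr, 6, Vic, 1, 9)}.
Joining (Sale ⋈ Customer) and Store on qty yields {(Beta, 15, Kim, 5, 36, 17, 40), (Beta, 15, Kim, 5, 38, 17, 40), (Beta, 15, Kim, 5, 39, 17, 40), (Zephyr, 35, Bo, 36, 21, 35, 5), (Zephyr, 35, Bo, 36, 28, 35, 5), (Zephyr, 35, Bo, 36, 9, 35, 5)}.
σ[price ≠ 15]: keep tuples satisfying price ≠ 15 → {(Zephyr, 35, Bo, 36, 21, 35, 5), (Zephyr, 35, Bo, 36, 28, 35, 5), (Zephyr, 35, Bo, 36, 9, 35, 5)}
Projecting to qty, pid, cid: {(36, 21, 5), (36, 28, 5), (36, 9, 5)}

{(36, 21, 5), (36, 28, 5), (36, 9, 5)}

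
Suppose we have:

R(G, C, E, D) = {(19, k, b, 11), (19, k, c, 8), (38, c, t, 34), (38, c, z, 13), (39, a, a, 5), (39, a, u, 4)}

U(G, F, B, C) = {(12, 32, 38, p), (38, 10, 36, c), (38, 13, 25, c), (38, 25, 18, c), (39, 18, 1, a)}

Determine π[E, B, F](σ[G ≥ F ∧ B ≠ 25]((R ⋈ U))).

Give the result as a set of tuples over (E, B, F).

{(a, 1, 18), (t, 18, 25), (t, 36, 10), (u, 1, 18), (z, 18, 25), (z, 36, 10)}

R ⋈ U (natural join on G, C): {(38, c, t, 34, 10, 36), (38, c, t, 34, 13, 25), (38, c, t, 34, 25, 18), (38, c, z, 13, 10, 36), (38, c, z, 13, 13, 25), (38, c, z, 13, 25, 18), (39, a, a, 5, 18, 1), (39, a, u, 4, 18, 1)}
Filtering on G ≥ F ∧ B ≠ 25 leaves {(38, c, t, 34, 10, 36), (38, c, t, 34, 25, 18), (38, c, z, 13, 10, 36), (38, c, z, 13, 25, 18), (39, a, a, 5, 18, 1), (39, a, u, 4, 18, 1)}.
Keep only column(s) E, B, F: {(a, 1, 18), (t, 18, 25), (t, 36, 10), (u, 1, 18), (z, 18, 25), (z, 36, 10)}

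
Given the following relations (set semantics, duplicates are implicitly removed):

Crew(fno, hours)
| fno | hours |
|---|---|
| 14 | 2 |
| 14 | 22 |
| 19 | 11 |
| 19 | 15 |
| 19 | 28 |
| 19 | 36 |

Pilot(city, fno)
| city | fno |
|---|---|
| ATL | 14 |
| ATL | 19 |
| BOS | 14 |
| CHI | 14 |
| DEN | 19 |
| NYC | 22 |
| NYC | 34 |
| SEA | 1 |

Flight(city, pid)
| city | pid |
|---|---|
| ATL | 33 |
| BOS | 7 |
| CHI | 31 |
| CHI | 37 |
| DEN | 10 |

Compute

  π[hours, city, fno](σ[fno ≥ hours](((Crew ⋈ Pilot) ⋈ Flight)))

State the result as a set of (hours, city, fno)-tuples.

{(11, ATL, 19), (11, DEN, 19), (15, ATL, 19), (15, DEN, 19), (2, ATL, 14), (2, BOS, 14), (2, CHI, 14)}

Natural join on fno: {(14, 2, ATL), (14, 2, BOS), (14, 2, CHI), (14, 22, ATL), (14, 22, BOS), (14, 22, CHI), (19, 11, ATL), (19, 11, DEN), (19, 15, ATL), (19, 15, DEN), (19, 28, ATL), (19, 28, DEN), (19, 36, ATL), (19, 36, DEN)}
Natural join on city: {(14, 2, ATL, 33), (14, 2, BOS, 7), (14, 2, CHI, 31), (14, 2, CHI, 37), (14, 22, ATL, 33), (14, 22, BOS, 7), (14, 22, CHI, 31), (14, 22, CHI, 37), (19, 11, ATL, 33), (19, 11, DEN, 10), (19, 15, ATL, 33), (19, 15, DEN, 10), (19, 28, ATL, 33), (19, 28, DEN, 10), (19, 36, ATL, 33), (19, 36, DEN, 10)}
σ[fno ≥ hours]: keep tuples satisfying fno ≥ hours → {(14, 2, ATL, 33), (14, 2, BOS, 7), (14, 2, CHI, 31), (14, 2, CHI, 37), (19, 11, ATL, 33), (19, 11, DEN, 10), (19, 15, ATL, 33), (19, 15, DEN, 10)}
Keep only column(s) hours, city, fno (1 duplicate(s) eliminated): {(11, ATL, 19), (11, DEN, 19), (15, ATL, 19), (15, DEN, 19), (2, ATL, 14), (2, BOS, 14), (2, CHI, 14)}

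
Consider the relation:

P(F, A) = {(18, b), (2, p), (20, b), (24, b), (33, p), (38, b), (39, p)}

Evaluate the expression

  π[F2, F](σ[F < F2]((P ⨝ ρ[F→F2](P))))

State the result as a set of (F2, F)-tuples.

{(20, 18), (24, 18), (24, 20), (33, 2), (38, 18), (38, 20), (38, 24), (39, 2), (39, 33)}

ρ[F→F2]: schema becomes (F2, A); tuples unchanged.
P ⋈ ρ[F→F2](P) (natural join on A): {(18, b, 18), (18, b, 20), (18, b, 24), (18, b, 38), (2, p, 2), (2, p, 33), (2, p, 39), (20, b, 18), (20, b, 20), (20, b, 24), (20, b, 38), (24, b, 18), (24, b, 20), (24, b, 24), (24, b, 38), (33, p, 2), (33, p, 33), (33, p, 39), (38, b, 18), (38, b, 20), (38, b, 24), (38, b, 38), (39, p, 2), (39, p, 33), (39, p, 39)}
Selection F < F2: {(18, b, 20), (18, b, 24), (18, b, 38), (2, p, 33), (2, p, 39), (20, b, 24), (20, b, 38), (24, b, 38), (33, p, 39)}
Projecting to F2, F: {(20, 18), (24, 18), (24, 20), (33, 2), (38, 18), (38, 20), (38, 24), (39, 2), (39, 33)}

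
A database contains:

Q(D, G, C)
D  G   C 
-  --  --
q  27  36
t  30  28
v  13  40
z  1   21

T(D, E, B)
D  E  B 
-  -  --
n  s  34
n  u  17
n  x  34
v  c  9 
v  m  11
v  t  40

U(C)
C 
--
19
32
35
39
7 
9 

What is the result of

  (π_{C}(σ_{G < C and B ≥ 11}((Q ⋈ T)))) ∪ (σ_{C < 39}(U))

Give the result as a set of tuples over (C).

{19, 32, 35, 40, 7, 9}

Natural join on D: {(v, 13, 40, c, 9), (v, 13, 40, m, 11), (v, 13, 40, t, 40)}
σ[G < C and B ≥ 11]: keep tuples satisfying G < C and B ≥ 11 → {(v, 13, 40, m, 11), (v, 13, 40, t, 40)}
Keep only column(s) C (1 duplicate(s) eliminated): {40}
σ[C < 39]: keep tuples satisfying C < 39 → {19, 32, 35, 7, 9}
Set union of the two operands is {19, 32, 35, 40, 7, 9}.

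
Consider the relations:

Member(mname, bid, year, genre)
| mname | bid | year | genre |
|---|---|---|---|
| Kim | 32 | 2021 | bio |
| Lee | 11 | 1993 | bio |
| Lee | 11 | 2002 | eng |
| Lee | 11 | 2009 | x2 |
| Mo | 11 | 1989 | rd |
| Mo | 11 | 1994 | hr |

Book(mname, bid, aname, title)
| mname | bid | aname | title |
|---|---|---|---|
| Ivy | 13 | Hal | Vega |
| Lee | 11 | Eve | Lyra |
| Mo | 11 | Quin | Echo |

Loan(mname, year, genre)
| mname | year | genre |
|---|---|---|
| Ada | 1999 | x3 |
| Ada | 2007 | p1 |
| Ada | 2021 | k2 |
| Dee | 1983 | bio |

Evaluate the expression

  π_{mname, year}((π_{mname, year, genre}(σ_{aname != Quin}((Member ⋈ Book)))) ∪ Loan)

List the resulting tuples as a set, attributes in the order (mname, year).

Natural join on mname, bid: {(Lee, 11, 1993, bio, Eve, Lyra), (Lee, 11, 2002, eng, Eve, Lyra), (Lee, 11, 2009, x2, Eve, Lyra), (Mo, 11, 1989, rd, Quin, Echo), (Mo, 11, 1994, hr, Quin, Echo)}
Filtering on aname != Quin leaves {(Lee, 11, 1993, bio, Eve, Lyra), (Lee, 11, 2002, eng, Eve, Lyra), (Lee, 11, 2009, x2, Eve, Lyra)}.
π_{mname, year, genre} gives {(Lee, 1993, bio), (Lee, 2002, eng), (Lee, 2009, x2)}.
Union: {(Lee, 1993, bio), (Lee, 2002, eng), (Lee, 2009, x2)} with {(Ada, 1999, x3), (Ada, 2007, p1), (Ada, 2021, k2), (Dee, 1983, bio)} → {(Ada, 1999, x3), (Ada, 2007, p1), (Ada, 2021, k2), (Dee, 1983, bio), (Lee, 1993, bio), (Lee, 2002, eng), (Lee, 2009, x2)}
π_{mname, year} gives {(Ada, 1999), (Ada, 2007), (Ada, 2021), (Dee, 1983), (Lee, 1993), (Lee, 2002), (Lee, 2009)}.

{(Ada, 1999), (Ada, 2007), (Ada, 2021), (Dee, 1983), (Lee, 1993), (Lee, 2002), (Lee, 2009)}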